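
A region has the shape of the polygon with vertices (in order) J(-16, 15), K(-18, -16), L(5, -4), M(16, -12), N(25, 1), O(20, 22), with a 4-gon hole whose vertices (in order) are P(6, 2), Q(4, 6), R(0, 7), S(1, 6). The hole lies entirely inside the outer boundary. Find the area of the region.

Outer boundary:
Apply Gauss's area formula: 2A = Σ (x_i·y_{i+1} − x_{i+1}·y_i), indices taken mod 6.
J→K: (-16)(-16) − (-18)(15) = 526
K→L: (-18)(-4) − (5)(-16) = 152
L→M: (5)(-12) − (16)(-4) = 4
M→N: (16)(1) − (25)(-12) = 316
N→O: (25)(22) − (20)(1) = 530
O→J: (20)(15) − (-16)(22) = 652
Σ = 2180
Area = |Σ|/2 = 1090.
Hole:
Apply Gauss's area formula: 2A = Σ (x_i·y_{i+1} − x_{i+1}·y_i), indices taken mod 4.
P→Q: (6)(6) − (4)(2) = 28
Q→R: (4)(7) − (0)(6) = 28
R→S: (0)(6) − (1)(7) = -7
S→P: (1)(2) − (6)(6) = -34
Σ = 15
Area = |Σ|/2 = 7.5.
Net area = 1090 − 7.5 = 1082.5.

1082.5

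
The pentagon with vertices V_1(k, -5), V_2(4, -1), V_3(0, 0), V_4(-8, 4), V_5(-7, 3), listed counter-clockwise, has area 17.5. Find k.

6

Write out the shoelace sum; only the two edges meeting at V_1 involve k:
2·Area = [((-7)·(-5) − k·3) + (k·(-1) − 4·(-5))] + 4
       = -4·k + 59 = 35
⇒ k = 6.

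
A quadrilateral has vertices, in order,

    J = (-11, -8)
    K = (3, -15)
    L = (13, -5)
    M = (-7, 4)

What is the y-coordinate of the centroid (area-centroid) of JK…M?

-1394/243

Apply the surveyor's formula. First the cross-terms c_i = x_i·y_{i+1} − x_{i+1}·y_i:
  189, 180, 17, 100  ⇒  2A = 486, A = 243.
Then Σ (y_i + y_{i+1})·c_i = -8364, so ȳ = -8364 / (6·243) = -1394/243.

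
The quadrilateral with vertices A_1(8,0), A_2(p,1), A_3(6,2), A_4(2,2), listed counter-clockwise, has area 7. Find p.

The doubled signed area Σ (x_i y_{i+1} − x_{i+1} y_i) is linear in p.
With p=0 it equals -6; the coefficient of p is 2 (from the two edges through A_2).
So 2·p + -6 = 2·7 = 14 ⇒ p = 10.

10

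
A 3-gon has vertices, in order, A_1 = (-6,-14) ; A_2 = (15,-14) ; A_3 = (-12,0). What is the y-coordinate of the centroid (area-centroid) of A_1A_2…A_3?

-28/3

Apply the shoelace formula. First the cross-terms c_i = x_i·y_{i+1} − x_{i+1}·y_i:
  294, -168, 168  ⇒  2A = 294, A = 147.
Then Σ (y_i + y_{i+1})·c_i = -8232, so ȳ = -8232 / (6·147) = -28/3.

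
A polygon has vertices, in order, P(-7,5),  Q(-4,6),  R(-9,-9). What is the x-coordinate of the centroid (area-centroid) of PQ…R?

Apply the surveyor's formula. First the cross-terms c_i = x_i·y_{i+1} − x_{i+1}·y_i:
  -22, 90, -108  ⇒  2A = -40, A = -20.
Then Σ (x_i + x_{i+1})·c_i = 800, so x̄ = 800 / (6·(-20)) = -20/3.

-20/3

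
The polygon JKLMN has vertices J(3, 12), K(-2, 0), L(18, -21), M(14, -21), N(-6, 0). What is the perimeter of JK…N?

|JK| = √((-5)² + (-12)²) = √169 = 13
|KL| = √((20)² + (-21)²) = √841 = 29
|LM| = √((-4)² + (0)²) = √16 = 4
|MN| = √((-20)² + (21)²) = √841 = 29
|NJ| = √((9)² + (12)²) = √225 = 15
Perimeter = 13 + 29 + 4 + 29 + 15 = 90.

90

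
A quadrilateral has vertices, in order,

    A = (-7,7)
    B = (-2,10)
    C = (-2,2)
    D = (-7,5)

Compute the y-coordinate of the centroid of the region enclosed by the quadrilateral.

6

Apply the shoelace (surveyor's) formula. First the cross-terms c_i = x_i·y_{i+1} − x_{i+1}·y_i:
  -56, 16, 4, -14  ⇒  2A = -50, A = -25.
Then Σ (y_i + y_{i+1})·c_i = -900, so ȳ = -900 / (6·(-25)) = 6.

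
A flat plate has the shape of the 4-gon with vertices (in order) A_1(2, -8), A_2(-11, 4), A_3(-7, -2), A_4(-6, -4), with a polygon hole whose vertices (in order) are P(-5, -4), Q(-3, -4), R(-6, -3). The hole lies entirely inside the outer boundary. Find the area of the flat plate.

Outer boundary:
Apply the surveyor's formula: 2A = Σ (x_i·y_{i+1} − x_{i+1}·y_i), indices taken mod 4.
Σ = (-80) + (50) + (16) + (56) = 42
Area = |Σ|/2 = 21.
Hole:
P→Q: (-5)(-4) − (-3)(-4) = 8
Q→R: (-3)(-3) − (-6)(-4) = -15
R→P: (-6)(-4) − (-5)(-3) = 9
Σ = 2
Area = |Σ|/2 = 1.
Net area = 21 − 1 = 20.

20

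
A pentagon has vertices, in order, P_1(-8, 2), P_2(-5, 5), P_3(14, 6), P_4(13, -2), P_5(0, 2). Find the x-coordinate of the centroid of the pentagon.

Apply the shoelace (surveyor's) formula. First the cross-terms c_i = x_i·y_{i+1} − x_{i+1}·y_i:
  -30, -100, -106, 26, 16  ⇒  2A = -194, A = -97.
Then Σ (x_i + x_{i+1})·c_i = -3162, so x̄ = -3162 / (6·(-97)) = 527/97.

527/97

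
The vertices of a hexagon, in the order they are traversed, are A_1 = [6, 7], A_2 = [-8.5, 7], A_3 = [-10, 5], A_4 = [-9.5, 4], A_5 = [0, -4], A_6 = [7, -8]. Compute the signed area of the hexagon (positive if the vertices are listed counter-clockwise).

149.75

Σ = (101.5) + (27.5) + (7.5) + (38) + (28) + (97) = 299.5
Signed area = Σ/2 = 149.75 (positive ⇒ counter-clockwise traversal).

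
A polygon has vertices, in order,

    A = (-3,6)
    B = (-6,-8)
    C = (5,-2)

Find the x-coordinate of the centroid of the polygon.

-4/3

Apply the surveyor's formula. First the cross-terms c_i = x_i·y_{i+1} − x_{i+1}·y_i:
  60, 52, 24  ⇒  2A = 136, A = 68.
Then Σ (x_i + x_{i+1})·c_i = -544, so x̄ = -544 / (6·68) = -4/3.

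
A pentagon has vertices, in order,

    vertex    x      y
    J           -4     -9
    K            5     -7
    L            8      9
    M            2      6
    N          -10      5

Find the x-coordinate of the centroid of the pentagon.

-0.359375

Apply the shoelace (surveyor's) formula. First the cross-terms c_i = x_i·y_{i+1} − x_{i+1}·y_i:
  73, 101, 30, 70, 110  ⇒  2A = 384, A = 192.
Then Σ (x_i + x_{i+1})·c_i = -414, so x̄ = -414 / (6·192) = -0.359375.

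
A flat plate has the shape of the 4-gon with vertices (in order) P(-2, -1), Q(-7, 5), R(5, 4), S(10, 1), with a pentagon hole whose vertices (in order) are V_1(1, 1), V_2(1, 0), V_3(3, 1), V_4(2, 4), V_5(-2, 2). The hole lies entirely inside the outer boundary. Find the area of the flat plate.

47.5

Outer boundary:
Σ = (-17) + (-53) + (-35) + (-8) = -113
Area = |Σ|/2 = 56.5.
Hole:
Σ = (-1) + (1) + (10) + (12) + (-4) = 18
Area = |Σ|/2 = 9.
Net area = 56.5 − 9 = 47.5.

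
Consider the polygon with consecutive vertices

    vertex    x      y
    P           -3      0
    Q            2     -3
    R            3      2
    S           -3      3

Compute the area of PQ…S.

23

Apply the shoelace (surveyor's) formula: 2A = Σ (x_i·y_{i+1} − x_{i+1}·y_i), indices taken mod 4.
Σ = (9) + (13) + (15) + (9) = 46
Area = |Σ|/2 = 23.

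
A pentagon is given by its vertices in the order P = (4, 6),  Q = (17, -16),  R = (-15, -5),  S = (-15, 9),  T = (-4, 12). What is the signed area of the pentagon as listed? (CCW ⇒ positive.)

-458.5

Apply the surveyor's formula: 2A = Σ (x_i·y_{i+1} − x_{i+1}·y_i), indices taken mod 5.
Σ = (-166) + (-325) + (-210) + (-144) + (-72) = -917
Signed area = Σ/2 = -458.5 (negative ⇒ clockwise traversal).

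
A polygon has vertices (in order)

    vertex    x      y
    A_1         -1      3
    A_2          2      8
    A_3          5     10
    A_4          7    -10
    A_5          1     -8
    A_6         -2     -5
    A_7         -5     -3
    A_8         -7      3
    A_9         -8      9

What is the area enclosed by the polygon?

Cross-terms: -14, -20, -120, -46, -21, -19, -36, -39, -15  ⇒  Σ = -330
Area = |Σ|/2 = 165.

165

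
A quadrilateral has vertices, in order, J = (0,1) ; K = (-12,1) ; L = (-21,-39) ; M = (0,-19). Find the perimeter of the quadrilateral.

|JK| = √((-12)² + (0)²) = √144 = 12
|KL| = √((-9)² + (-40)²) = √1681 = 41
|LM| = √((21)² + (20)²) = √841 = 29
|MJ| = √((0)² + (20)²) = √400 = 20
Perimeter = 12 + 41 + 29 + 20 = 102.

102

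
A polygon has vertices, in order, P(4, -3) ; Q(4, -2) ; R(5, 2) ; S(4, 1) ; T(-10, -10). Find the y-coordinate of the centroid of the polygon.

-223/59

Apply the shoelace (surveyor's) formula. First the cross-terms c_i = x_i·y_{i+1} − x_{i+1}·y_i:
  4, 18, -3, -30, 70  ⇒  2A = 59, A = 29.5.
Then Σ (y_i + y_{i+1})·c_i = -669, so ȳ = -669 / (6·29.5) = -223/59.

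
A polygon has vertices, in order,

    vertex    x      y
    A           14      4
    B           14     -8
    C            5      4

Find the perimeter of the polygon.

|AB| = √((0)² + (-12)²) = √144 = 12
|BC| = √((-9)² + (12)²) = √225 = 15
|CA| = √((9)² + (0)²) = √81 = 9
Perimeter = 12 + 15 + 9 = 36.

36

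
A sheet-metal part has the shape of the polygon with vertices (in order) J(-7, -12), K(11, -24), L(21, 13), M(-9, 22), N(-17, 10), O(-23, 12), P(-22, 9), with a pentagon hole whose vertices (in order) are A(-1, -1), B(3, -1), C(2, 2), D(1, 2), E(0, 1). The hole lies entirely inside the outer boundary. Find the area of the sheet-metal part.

Outer boundary:
J→K: (-7)(-24) − (11)(-12) = 300
K→L: (11)(13) − (21)(-24) = 647
L→M: (21)(22) − (-9)(13) = 579
M→N: (-9)(10) − (-17)(22) = 284
N→O: (-17)(12) − (-23)(10) = 26
O→P: (-23)(9) − (-22)(12) = 57
P→J: (-22)(-12) − (-7)(9) = 327
Σ = 2220
Area = |Σ|/2 = 1110.
Hole:
Apply the surveyor's formula: 2A = Σ (x_i·y_{i+1} − x_{i+1}·y_i), indices taken mod 5.
A→B: (-1)(-1) − (3)(-1) = 4
B→C: (3)(2) − (2)(-1) = 8
C→D: (2)(2) − (1)(2) = 2
D→E: (1)(1) − (0)(2) = 1
E→A: (0)(-1) − (-1)(1) = 1
Σ = 16
Area = |Σ|/2 = 8.
Net area = 1110 − 8 = 1102.

1102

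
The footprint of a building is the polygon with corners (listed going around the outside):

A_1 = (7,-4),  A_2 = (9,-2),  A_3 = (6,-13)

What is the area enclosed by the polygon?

8

Cross-terms: 22, -105, 67  ⇒  Σ = -16
Area = |Σ|/2 = 8.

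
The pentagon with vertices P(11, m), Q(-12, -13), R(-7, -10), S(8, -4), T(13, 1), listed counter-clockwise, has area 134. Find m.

Write out the shoelace sum; only the two edges meeting at P involve m:
2·Area = [(13·m − 11·1) + (11·(-13) − (-12)·m)] + 197
       = 25·m + 43 = 268
⇒ m = 9.

9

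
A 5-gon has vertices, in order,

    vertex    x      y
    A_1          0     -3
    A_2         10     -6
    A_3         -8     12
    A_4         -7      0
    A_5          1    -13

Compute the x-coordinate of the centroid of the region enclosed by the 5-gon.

Apply the surveyor's formula. First the cross-terms c_i = x_i·y_{i+1} − x_{i+1}·y_i:
  30, 72, 84, 91, -3  ⇒  2A = 274, A = 137.
Then Σ (x_i + x_{i+1})·c_i = -1365, so x̄ = -1365 / (6·137) = -455/274.

-455/274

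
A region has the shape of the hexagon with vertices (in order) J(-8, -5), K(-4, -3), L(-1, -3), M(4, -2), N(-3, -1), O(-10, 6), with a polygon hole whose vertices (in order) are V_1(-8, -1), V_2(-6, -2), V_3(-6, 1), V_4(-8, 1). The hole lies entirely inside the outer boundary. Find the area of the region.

38.5

Outer boundary:
Σ = (4) + (9) + (14) + (-10) + (-28) + (98) = 87
Area = |Σ|/2 = 43.5.
Hole:
Apply the shoelace (surveyor's) formula: 2A = Σ (x_i·y_{i+1} − x_{i+1}·y_i), indices taken mod 4.
V_1→V_2: (-8)(-2) − (-6)(-1) = 10
V_2→V_3: (-6)(1) − (-6)(-2) = -18
V_3→V_4: (-6)(1) − (-8)(1) = 2
V_4→V_1: (-8)(-1) − (-8)(1) = 16
Σ = 10
Area = |Σ|/2 = 5.
Net area = 43.5 − 5 = 38.5.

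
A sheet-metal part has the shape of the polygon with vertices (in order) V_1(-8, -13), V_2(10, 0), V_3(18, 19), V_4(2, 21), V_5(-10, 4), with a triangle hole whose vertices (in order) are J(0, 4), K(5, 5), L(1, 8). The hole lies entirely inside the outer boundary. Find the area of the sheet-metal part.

Outer boundary:
Apply the shoelace formula: 2A = Σ (x_i·y_{i+1} − x_{i+1}·y_i), indices taken mod 5.
Cross-terms: 130, 190, 340, 218, 162  ⇒  Σ = 1040
Area = |Σ|/2 = 520.
Hole:
Σ = (-20) + (35) + (4) = 19
Area = |Σ|/2 = 9.5.
Net area = 520 − 9.5 = 510.5.

510.5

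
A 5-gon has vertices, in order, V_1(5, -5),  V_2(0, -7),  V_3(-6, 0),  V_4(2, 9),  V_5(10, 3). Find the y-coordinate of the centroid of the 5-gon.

Apply the shoelace (surveyor's) formula. First the cross-terms c_i = x_i·y_{i+1} − x_{i+1}·y_i:
  -35, -42, -54, -84, -65  ⇒  2A = -280, A = -140.
Then Σ (y_i + y_{i+1})·c_i = -650, so ȳ = -650 / (6·(-140)) = 65/84.

65/84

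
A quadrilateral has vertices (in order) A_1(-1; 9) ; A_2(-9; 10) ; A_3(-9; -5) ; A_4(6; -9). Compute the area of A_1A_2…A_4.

Apply the surveyor's formula: 2A = Σ (x_i·y_{i+1} − x_{i+1}·y_i), indices taken mod 4.
Σ = (71) + (135) + (111) + (45) = 362
Area = |Σ|/2 = 181.

181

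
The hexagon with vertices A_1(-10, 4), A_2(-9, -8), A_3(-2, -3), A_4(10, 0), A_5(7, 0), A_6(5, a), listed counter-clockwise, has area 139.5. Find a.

Write out the shoelace sum; only the two edges meeting at A_6 involve a:
2·Area = [(7·a − 5·0) + (5·4 − (-10)·a)] + 157
       = 17·a + 177 = 279
⇒ a = 6.

6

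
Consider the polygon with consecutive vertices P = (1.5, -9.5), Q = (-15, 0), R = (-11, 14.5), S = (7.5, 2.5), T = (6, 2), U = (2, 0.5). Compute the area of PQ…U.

Apply Gauss's area formula: 2A = Σ (x_i·y_{i+1} − x_{i+1}·y_i), indices taken mod 6.
Σ = (-142.5) + (-217.5) + (-136.25) + (0) + (-1) + (-19.75) = -517
Area = |Σ|/2 = 258.5.

258.5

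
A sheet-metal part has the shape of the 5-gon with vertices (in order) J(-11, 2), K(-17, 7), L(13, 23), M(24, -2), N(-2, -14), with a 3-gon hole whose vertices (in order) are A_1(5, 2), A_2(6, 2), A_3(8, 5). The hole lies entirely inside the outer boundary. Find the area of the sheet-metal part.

799

Outer boundary:
Apply Gauss's area formula: 2A = Σ (x_i·y_{i+1} − x_{i+1}·y_i), indices taken mod 5.
Cross-terms: -43, -482, -578, -340, -158  ⇒  Σ = -1601
Area = |Σ|/2 = 800.5.
Hole:
Apply the surveyor's formula: 2A = Σ (x_i·y_{i+1} − x_{i+1}·y_i), indices taken mod 3.
Σ = (-2) + (14) + (-9) = 3
Area = |Σ|/2 = 1.5.
Net area = 800.5 − 1.5 = 799.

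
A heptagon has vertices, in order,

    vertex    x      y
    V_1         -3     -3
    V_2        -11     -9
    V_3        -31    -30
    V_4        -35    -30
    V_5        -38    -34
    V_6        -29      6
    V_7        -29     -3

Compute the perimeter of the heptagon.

124

|V_1V_2| = √((-8)² + (-6)²) = √100 = 10
|V_2V_3| = √((-20)² + (-21)²) = √841 = 29
|V_3V_4| = √((-4)² + (0)²) = √16 = 4
|V_4V_5| = √((-3)² + (-4)²) = √25 = 5
|V_5V_6| = √((9)² + (40)²) = √1681 = 41
|V_6V_7| = √((0)² + (-9)²) = √81 = 9
|V_7V_1| = √((26)² + (0)²) = √676 = 26
Perimeter = 10 + 29 + 4 + 5 + 41 + 9 + 26 = 124.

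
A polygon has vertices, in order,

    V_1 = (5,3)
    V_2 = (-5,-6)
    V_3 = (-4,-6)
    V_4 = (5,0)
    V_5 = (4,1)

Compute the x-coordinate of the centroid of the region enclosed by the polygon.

28/33

Apply the shoelace (surveyor's) formula. First the cross-terms c_i = x_i·y_{i+1} − x_{i+1}·y_i:
  -15, 6, 30, 5, 7  ⇒  2A = 33, A = 16.5.
Then Σ (x_i + x_{i+1})·c_i = 84, so x̄ = 84 / (6·16.5) = 28/33.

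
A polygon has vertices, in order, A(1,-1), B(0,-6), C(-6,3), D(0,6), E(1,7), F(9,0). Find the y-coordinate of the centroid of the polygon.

Apply the shoelace (surveyor's) formula. First the cross-terms c_i = x_i·y_{i+1} − x_{i+1}·y_i:
  -6, -36, -36, -6, -63, -9  ⇒  2A = -156, A = -78.
Then Σ (y_i + y_{i+1})·c_i = -684, so ȳ = -684 / (6·(-78)) = 19/13.

19/13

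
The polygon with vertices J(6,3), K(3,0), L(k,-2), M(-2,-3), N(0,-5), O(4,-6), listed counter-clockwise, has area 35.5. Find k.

The doubled signed area Σ (x_i y_{i+1} − x_{i+1} y_i) is linear in k.
With k=0 it equals 59; the coefficient of k is -3 (from the two edges through L).
So -3·k + 59 = 2·35.5 = 71 ⇒ k = -4.

-4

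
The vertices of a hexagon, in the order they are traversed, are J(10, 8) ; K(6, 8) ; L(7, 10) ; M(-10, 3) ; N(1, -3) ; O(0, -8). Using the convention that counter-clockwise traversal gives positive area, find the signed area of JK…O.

Apply the shoelace (surveyor's) formula: 2A = Σ (x_i·y_{i+1} − x_{i+1}·y_i), indices taken mod 6.
Cross-terms: 32, 4, 121, 27, -8, 80  ⇒  Σ = 256
Signed area = Σ/2 = 128 (positive ⇒ counter-clockwise traversal).

128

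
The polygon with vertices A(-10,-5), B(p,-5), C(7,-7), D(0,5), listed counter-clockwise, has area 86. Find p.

-1

Write out the shoelace sum; only the two edges meeting at B involve p:
2·Area = [((-10)·(-5) − p·(-5)) + (p·(-7) − 7·(-5))] + 85
       = -2·p + 170 = 172
⇒ p = -1.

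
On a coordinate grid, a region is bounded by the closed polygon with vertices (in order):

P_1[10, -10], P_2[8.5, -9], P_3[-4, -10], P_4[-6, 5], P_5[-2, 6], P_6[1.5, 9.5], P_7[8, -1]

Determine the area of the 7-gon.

Σ = (-5) + (-121) + (-80) + (-26) + (-28) + (-77.5) + (-70) = -407.5
Area = |Σ|/2 = 203.75.

203.75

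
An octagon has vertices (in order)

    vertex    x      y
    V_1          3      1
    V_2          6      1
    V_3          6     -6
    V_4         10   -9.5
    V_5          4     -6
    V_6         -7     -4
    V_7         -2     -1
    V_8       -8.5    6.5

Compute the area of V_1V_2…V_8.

86.25

Σ = (-3) + (-42) + (3) + (-22) + (-58) + (-1) + (-21.5) + (-28) = -172.5
Area = |Σ|/2 = 86.25.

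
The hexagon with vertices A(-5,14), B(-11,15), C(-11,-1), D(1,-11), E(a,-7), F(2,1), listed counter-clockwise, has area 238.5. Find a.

The doubled signed area Σ (x_i y_{i+1} − x_{i+1} y_i) is linear in a.
With a=0 it equals 417; the coefficient of a is 12 (from the two edges through E).
So 12·a + 417 = 2·238.5 = 477 ⇒ a = 5.

5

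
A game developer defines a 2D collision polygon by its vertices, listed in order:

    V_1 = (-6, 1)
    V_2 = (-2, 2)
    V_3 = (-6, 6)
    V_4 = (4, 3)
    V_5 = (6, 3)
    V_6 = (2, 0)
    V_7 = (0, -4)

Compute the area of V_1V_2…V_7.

48

V_1→V_2: (-6)(2) − (-2)(1) = -10
V_2→V_3: (-2)(6) − (-6)(2) = 0
V_3→V_4: (-6)(3) − (4)(6) = -42
V_4→V_5: (4)(3) − (6)(3) = -6
V_5→V_6: (6)(0) − (2)(3) = -6
V_6→V_7: (2)(-4) − (0)(0) = -8
V_7→V_1: (0)(1) − (-6)(-4) = -24
Σ = -96
Area = |Σ|/2 = 48.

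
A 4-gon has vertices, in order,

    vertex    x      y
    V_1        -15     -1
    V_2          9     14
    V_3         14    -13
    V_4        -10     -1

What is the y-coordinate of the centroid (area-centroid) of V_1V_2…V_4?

100/221

Apply the shoelace formula. First the cross-terms c_i = x_i·y_{i+1} − x_{i+1}·y_i:
  -201, -313, -144, -5  ⇒  2A = -663, A = -331.5.
Then Σ (y_i + y_{i+1})·c_i = -900, so ȳ = -900 / (6·(-331.5)) = 100/221.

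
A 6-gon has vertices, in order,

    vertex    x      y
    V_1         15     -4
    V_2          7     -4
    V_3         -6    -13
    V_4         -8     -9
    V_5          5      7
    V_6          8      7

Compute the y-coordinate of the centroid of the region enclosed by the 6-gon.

-146/61

Apply Gauss's area formula. First the cross-terms c_i = x_i·y_{i+1} − x_{i+1}·y_i:
  -32, -115, -50, -11, -21, -137  ⇒  2A = -366, A = -183.
Then Σ (y_i + y_{i+1})·c_i = 2628, so ȳ = 2628 / (6·(-183)) = -146/61.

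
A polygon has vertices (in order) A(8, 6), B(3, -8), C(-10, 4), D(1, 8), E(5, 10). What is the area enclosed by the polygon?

157

A→B: (8)(-8) − (3)(6) = -82
B→C: (3)(4) − (-10)(-8) = -68
C→D: (-10)(8) − (1)(4) = -84
D→E: (1)(10) − (5)(8) = -30
E→A: (5)(6) − (8)(10) = -50
Σ = -314
Area = |Σ|/2 = 157.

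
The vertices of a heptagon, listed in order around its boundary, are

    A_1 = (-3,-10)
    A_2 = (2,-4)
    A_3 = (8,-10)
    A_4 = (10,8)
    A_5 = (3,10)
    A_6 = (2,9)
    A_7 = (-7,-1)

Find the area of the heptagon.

209.5

Cross-terms: 32, 12, 164, 76, 7, 61, 67  ⇒  Σ = 419
Area = |Σ|/2 = 209.5.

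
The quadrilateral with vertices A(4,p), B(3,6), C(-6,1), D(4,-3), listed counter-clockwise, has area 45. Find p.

Write out the shoelace sum; only the two edges meeting at A involve p:
2·Area = [(4·p − 4·(-3)) + (4·6 − 3·p)] + 53
       = 1·p + 89 = 90
⇒ p = 1.

1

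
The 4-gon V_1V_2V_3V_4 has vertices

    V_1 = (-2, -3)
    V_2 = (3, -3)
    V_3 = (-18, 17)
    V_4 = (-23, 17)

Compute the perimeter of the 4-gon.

|V_1V_2| = √((5)² + (0)²) = √25 = 5
|V_2V_3| = √((-21)² + (20)²) = √841 = 29
|V_3V_4| = √((-5)² + (0)²) = √25 = 5
|V_4V_1| = √((21)² + (-20)²) = √841 = 29
Perimeter = 5 + 29 + 5 + 29 = 68.

68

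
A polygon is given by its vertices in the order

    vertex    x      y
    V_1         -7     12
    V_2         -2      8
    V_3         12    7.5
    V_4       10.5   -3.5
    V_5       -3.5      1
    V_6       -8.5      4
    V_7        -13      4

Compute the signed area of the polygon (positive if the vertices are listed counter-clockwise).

Apply the shoelace (surveyor's) formula: 2A = Σ (x_i·y_{i+1} − x_{i+1}·y_i), indices taken mod 7.
Cross-terms: -32, -111, -120.75, -1.75, -5.5, 18, -128  ⇒  Σ = -381
Signed area = Σ/2 = -190.5 (negative ⇒ clockwise traversal).

-190.5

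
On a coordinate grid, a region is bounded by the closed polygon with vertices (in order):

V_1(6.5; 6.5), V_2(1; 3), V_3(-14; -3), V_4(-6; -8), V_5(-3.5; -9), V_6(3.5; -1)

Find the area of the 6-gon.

Apply Gauss's area formula: 2A = Σ (x_i·y_{i+1} − x_{i+1}·y_i), indices taken mod 6.
V_1→V_2: (6.5)(3) − (1)(6.5) = 13
V_2→V_3: (1)(-3) − (-14)(3) = 39
V_3→V_4: (-14)(-8) − (-6)(-3) = 94
V_4→V_5: (-6)(-9) − (-3.5)(-8) = 26
V_5→V_6: (-3.5)(-1) − (3.5)(-9) = 35
V_6→V_1: (3.5)(6.5) − (6.5)(-1) = 29.25
Σ = 236.25
Area = |Σ|/2 = 118.125.

118.125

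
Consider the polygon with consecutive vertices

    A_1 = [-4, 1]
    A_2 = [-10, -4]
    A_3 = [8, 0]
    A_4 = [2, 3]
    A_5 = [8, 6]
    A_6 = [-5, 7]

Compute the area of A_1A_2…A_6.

89.5

Apply the surveyor's formula: 2A = Σ (x_i·y_{i+1} − x_{i+1}·y_i), indices taken mod 6.
Cross-terms: 26, 32, 24, -12, 86, 23  ⇒  Σ = 179
Area = |Σ|/2 = 89.5.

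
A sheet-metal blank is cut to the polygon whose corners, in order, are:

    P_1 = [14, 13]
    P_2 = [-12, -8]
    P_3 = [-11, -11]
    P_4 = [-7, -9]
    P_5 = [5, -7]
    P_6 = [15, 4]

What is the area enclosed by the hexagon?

Apply the shoelace formula: 2A = Σ (x_i·y_{i+1} − x_{i+1}·y_i), indices taken mod 6.
Cross-terms: 44, 44, 22, 94, 125, 139  ⇒  Σ = 468
Area = |Σ|/2 = 234.

234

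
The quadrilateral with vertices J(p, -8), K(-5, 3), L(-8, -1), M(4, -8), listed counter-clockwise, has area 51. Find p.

7

Write out the shoelace sum; only the two edges meeting at J involve p:
2·Area = [(4·(-8) − p·(-8)) + (p·3 − (-5)·(-8))] + 97
       = 11·p + 25 = 102
⇒ p = 7.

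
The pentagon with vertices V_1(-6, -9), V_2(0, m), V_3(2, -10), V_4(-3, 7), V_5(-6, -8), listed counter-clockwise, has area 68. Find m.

-10

The doubled signed area Σ (x_i y_{i+1} − x_{i+1} y_i) is linear in m.
With m=0 it equals 56; the coefficient of m is -8 (from the two edges through V_2).
So -8·m + 56 = 2·68 = 136 ⇒ m = -10.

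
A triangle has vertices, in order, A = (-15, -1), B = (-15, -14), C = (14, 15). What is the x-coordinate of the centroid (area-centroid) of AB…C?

Apply the shoelace formula. First the cross-terms c_i = x_i·y_{i+1} − x_{i+1}·y_i:
  195, -29, 211  ⇒  2A = 377, A = 188.5.
Then Σ (x_i + x_{i+1})·c_i = -6032, so x̄ = -6032 / (6·188.5) = -16/3.

-16/3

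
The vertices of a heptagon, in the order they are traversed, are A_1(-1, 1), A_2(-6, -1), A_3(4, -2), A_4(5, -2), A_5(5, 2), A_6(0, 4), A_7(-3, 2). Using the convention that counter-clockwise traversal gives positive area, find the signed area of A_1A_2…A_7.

38

Apply the shoelace (surveyor's) formula: 2A = Σ (x_i·y_{i+1} − x_{i+1}·y_i), indices taken mod 7.
Cross-terms: 7, 16, 2, 20, 20, 12, -1  ⇒  Σ = 76
Signed area = Σ/2 = 38 (positive ⇒ counter-clockwise traversal).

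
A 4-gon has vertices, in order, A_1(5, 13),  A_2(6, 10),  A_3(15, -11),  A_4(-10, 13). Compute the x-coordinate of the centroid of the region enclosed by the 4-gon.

Apply Gauss's area formula. First the cross-terms c_i = x_i·y_{i+1} − x_{i+1}·y_i:
  -28, -216, 85, -195  ⇒  2A = -354, A = -177.
Then Σ (x_i + x_{i+1})·c_i = -3444, so x̄ = -3444 / (6·(-177)) = 574/177.

574/177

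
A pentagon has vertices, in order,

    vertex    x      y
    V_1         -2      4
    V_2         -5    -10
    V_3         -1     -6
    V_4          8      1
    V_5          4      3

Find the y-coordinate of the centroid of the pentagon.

Apply the shoelace (surveyor's) formula. First the cross-terms c_i = x_i·y_{i+1} − x_{i+1}·y_i:
  40, 20, 47, 20, 22  ⇒  2A = 149, A = 74.5.
Then Σ (y_i + y_{i+1})·c_i = -561, so ȳ = -561 / (6·74.5) = -187/149.

-187/149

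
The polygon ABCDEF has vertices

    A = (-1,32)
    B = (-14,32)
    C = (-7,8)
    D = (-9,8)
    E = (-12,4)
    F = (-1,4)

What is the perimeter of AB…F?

84

|AB| = √((-13)² + (0)²) = √169 = 13
|BC| = √((7)² + (-24)²) = √625 = 25
|CD| = √((-2)² + (0)²) = √4 = 2
|DE| = √((-3)² + (-4)²) = √25 = 5
|EF| = √((11)² + (0)²) = √121 = 11
|FA| = √((0)² + (28)²) = √784 = 28
Perimeter = 13 + 25 + 2 + 5 + 11 + 28 = 84.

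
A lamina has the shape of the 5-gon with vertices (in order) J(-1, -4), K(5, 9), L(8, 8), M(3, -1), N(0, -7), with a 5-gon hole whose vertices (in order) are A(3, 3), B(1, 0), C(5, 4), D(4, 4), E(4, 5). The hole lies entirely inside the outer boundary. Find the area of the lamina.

37.5

Outer boundary:
Apply the shoelace formula: 2A = Σ (x_i·y_{i+1} − x_{i+1}·y_i), indices taken mod 5.
J→K: (-1)(9) − (5)(-4) = 11
K→L: (5)(8) − (8)(9) = -32
L→M: (8)(-1) − (3)(8) = -32
M→N: (3)(-7) − (0)(-1) = -21
N→J: (0)(-4) − (-1)(-7) = -7
Σ = -81
Area = |Σ|/2 = 40.5.
Hole:
Σ = (-3) + (4) + (4) + (4) + (-3) = 6
Area = |Σ|/2 = 3.
Net area = 40.5 − 3 = 37.5.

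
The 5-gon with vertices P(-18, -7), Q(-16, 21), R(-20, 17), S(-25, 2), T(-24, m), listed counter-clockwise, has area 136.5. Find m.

Write out the shoelace sum; only the two edges meeting at T involve m:
2·Area = [((-25)·m − (-24)·2) + ((-24)·(-7) − (-18)·m)] + 43
       = -7·m + 259 = 273
⇒ m = -2.

-2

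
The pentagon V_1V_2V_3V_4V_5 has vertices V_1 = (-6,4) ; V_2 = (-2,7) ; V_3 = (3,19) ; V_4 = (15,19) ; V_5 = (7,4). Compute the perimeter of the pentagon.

|V_1V_2| = √((4)² + (3)²) = √25 = 5
|V_2V_3| = √((5)² + (12)²) = √169 = 13
|V_3V_4| = √((12)² + (0)²) = √144 = 12
|V_4V_5| = √((-8)² + (-15)²) = √289 = 17
|V_5V_1| = √((-13)² + (0)²) = √169 = 13
Perimeter = 5 + 13 + 12 + 17 + 13 = 60.

60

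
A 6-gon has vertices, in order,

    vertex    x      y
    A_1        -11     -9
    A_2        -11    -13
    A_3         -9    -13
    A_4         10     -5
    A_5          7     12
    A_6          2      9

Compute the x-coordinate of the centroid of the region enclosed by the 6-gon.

118/195

Apply the surveyor's formula. First the cross-terms c_i = x_i·y_{i+1} − x_{i+1}·y_i:
  44, 26, 175, 155, 39, 81  ⇒  2A = 520, A = 260.
Then Σ (x_i + x_{i+1})·c_i = 944, so x̄ = 944 / (6·260) = 118/195.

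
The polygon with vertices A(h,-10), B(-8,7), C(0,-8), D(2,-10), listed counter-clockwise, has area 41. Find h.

Write out the shoelace sum; only the two edges meeting at A involve h:
2·Area = [(2·(-10) − h·(-10)) + (h·7 − (-8)·(-10))] + 80
       = 17·h + -20 = 82
⇒ h = 6.

6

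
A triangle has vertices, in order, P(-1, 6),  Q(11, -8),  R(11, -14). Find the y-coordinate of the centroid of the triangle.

-16/3

Apply Gauss's area formula. First the cross-terms c_i = x_i·y_{i+1} − x_{i+1}·y_i:
  -58, -66, 52  ⇒  2A = -72, A = -36.
Then Σ (y_i + y_{i+1})·c_i = 1152, so ȳ = 1152 / (6·(-36)) = -16/3.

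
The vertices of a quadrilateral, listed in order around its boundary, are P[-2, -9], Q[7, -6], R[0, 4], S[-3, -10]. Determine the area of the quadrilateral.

61

Cross-terms: 75, 28, 12, 7  ⇒  Σ = 122
Area = |Σ|/2 = 61.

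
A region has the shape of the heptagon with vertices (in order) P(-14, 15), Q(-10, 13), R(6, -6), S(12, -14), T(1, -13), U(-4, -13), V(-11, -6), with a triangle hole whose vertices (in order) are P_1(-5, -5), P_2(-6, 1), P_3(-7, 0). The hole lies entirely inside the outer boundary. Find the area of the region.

315

Outer boundary:
P→Q: (-14)(13) − (-10)(15) = -32
Q→R: (-10)(-6) − (6)(13) = -18
R→S: (6)(-14) − (12)(-6) = -12
S→T: (12)(-13) − (1)(-14) = -142
T→U: (1)(-13) − (-4)(-13) = -65
U→V: (-4)(-6) − (-11)(-13) = -119
V→P: (-11)(15) − (-14)(-6) = -249
Σ = -637
Area = |Σ|/2 = 318.5.
Hole:
Apply the shoelace (surveyor's) formula: 2A = Σ (x_i·y_{i+1} − x_{i+1}·y_i), indices taken mod 3.
P_1→P_2: (-5)(1) − (-6)(-5) = -35
P_2→P_3: (-6)(0) − (-7)(1) = 7
P_3→P_1: (-7)(-5) − (-5)(0) = 35
Σ = 7
Area = |Σ|/2 = 3.5.
Net area = 318.5 − 3.5 = 315.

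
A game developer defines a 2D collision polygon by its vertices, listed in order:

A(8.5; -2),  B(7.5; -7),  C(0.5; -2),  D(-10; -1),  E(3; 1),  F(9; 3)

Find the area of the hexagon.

63.5

Apply Gauss's area formula: 2A = Σ (x_i·y_{i+1} − x_{i+1}·y_i), indices taken mod 6.
Σ = (-44.5) + (-11.5) + (-20.5) + (-7) + (0) + (-43.5) = -127
Area = |Σ|/2 = 63.5.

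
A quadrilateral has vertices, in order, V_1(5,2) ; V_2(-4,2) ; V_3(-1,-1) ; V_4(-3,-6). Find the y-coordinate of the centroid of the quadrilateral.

-13/51

Apply Gauss's area formula. First the cross-terms c_i = x_i·y_{i+1} − x_{i+1}·y_i:
  18, 6, 3, 24  ⇒  2A = 51, A = 25.5.
Then Σ (y_i + y_{i+1})·c_i = -39, so ȳ = -39 / (6·25.5) = -13/51.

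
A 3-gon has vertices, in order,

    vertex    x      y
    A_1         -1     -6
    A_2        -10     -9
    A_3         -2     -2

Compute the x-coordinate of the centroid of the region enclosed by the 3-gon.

-13/3

Apply the surveyor's formula. First the cross-terms c_i = x_i·y_{i+1} − x_{i+1}·y_i:
  -51, 2, 10  ⇒  2A = -39, A = -19.5.
Then Σ (x_i + x_{i+1})·c_i = 507, so x̄ = 507 / (6·(-19.5)) = -13/3.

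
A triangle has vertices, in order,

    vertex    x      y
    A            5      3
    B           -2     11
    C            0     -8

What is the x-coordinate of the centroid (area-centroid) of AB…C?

Apply the surveyor's formula. First the cross-terms c_i = x_i·y_{i+1} − x_{i+1}·y_i:
  61, 16, 40  ⇒  2A = 117, A = 58.5.
Then Σ (x_i + x_{i+1})·c_i = 351, so x̄ = 351 / (6·58.5) = 1.

1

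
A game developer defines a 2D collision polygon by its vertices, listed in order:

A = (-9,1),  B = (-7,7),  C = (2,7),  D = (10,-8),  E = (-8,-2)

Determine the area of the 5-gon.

157.5

Σ = (-56) + (-63) + (-86) + (-84) + (-26) = -315
Area = |Σ|/2 = 157.5.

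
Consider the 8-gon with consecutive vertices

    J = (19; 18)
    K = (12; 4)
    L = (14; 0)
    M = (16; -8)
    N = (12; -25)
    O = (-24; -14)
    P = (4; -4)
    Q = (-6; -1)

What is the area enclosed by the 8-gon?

672.5

Apply the shoelace formula: 2A = Σ (x_i·y_{i+1} − x_{i+1}·y_i), indices taken mod 8.
Cross-terms: -140, -56, -112, -304, -768, 152, -28, -89  ⇒  Σ = -1345
Area = |Σ|/2 = 672.5.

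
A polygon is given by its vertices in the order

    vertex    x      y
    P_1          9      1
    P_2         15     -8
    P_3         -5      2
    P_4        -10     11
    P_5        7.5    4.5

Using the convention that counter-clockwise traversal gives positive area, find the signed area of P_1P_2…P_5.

Σ = (-87) + (-10) + (-35) + (-127.5) + (-33) = -292.5
Signed area = Σ/2 = -146.25 (negative ⇒ clockwise traversal).

-146.25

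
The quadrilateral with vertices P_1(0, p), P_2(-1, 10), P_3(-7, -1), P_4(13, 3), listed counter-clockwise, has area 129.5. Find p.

14

The doubled signed area Σ (x_i y_{i+1} − x_{i+1} y_i) is linear in p.
With p=0 it equals 63; the coefficient of p is 14 (from the two edges through P_1).
So 14·p + 63 = 2·129.5 = 259 ⇒ p = 14.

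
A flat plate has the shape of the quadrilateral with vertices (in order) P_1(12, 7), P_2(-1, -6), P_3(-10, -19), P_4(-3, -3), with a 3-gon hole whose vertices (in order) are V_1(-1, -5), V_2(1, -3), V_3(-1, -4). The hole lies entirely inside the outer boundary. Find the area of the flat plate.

Outer boundary:
Cross-terms: -65, -41, -27, 15  ⇒  Σ = -118
Area = |Σ|/2 = 59.
Hole:
Cross-terms: 8, -7, 1  ⇒  Σ = 2
Area = |Σ|/2 = 1.
Net area = 59 − 1 = 58.

58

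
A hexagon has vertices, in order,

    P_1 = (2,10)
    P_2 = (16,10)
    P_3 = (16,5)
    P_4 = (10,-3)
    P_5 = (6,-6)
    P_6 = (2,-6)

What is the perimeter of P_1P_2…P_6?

|P_1P_2| = √((14)² + (0)²) = √196 = 14
|P_2P_3| = √((0)² + (-5)²) = √25 = 5
|P_3P_4| = √((-6)² + (-8)²) = √100 = 10
|P_4P_5| = √((-4)² + (-3)²) = √25 = 5
|P_5P_6| = √((-4)² + (0)²) = √16 = 4
|P_6P_1| = √((0)² + (16)²) = √256 = 16
Perimeter = 14 + 5 + 10 + 5 + 4 + 16 = 54.

54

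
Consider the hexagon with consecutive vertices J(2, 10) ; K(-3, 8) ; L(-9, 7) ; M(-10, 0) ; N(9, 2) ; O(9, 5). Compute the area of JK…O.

127

J→K: (2)(8) − (-3)(10) = 46
K→L: (-3)(7) − (-9)(8) = 51
L→M: (-9)(0) − (-10)(7) = 70
M→N: (-10)(2) − (9)(0) = -20
N→O: (9)(5) − (9)(2) = 27
O→J: (9)(10) − (2)(5) = 80
Σ = 254
Area = |Σ|/2 = 127.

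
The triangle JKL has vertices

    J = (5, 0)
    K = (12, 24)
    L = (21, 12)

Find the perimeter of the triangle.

60

|JK| = √((7)² + (24)²) = √625 = 25
|KL| = √((9)² + (-12)²) = √225 = 15
|LJ| = √((-16)² + (-12)²) = √400 = 20
Perimeter = 25 + 15 + 20 = 60.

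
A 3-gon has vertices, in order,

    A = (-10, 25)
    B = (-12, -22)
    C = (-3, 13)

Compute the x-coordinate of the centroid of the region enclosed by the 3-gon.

Apply Gauss's area formula. First the cross-terms c_i = x_i·y_{i+1} − x_{i+1}·y_i:
  520, -222, 55  ⇒  2A = 353, A = 176.5.
Then Σ (x_i + x_{i+1})·c_i = -8825, so x̄ = -8825 / (6·176.5) = -25/3.

-25/3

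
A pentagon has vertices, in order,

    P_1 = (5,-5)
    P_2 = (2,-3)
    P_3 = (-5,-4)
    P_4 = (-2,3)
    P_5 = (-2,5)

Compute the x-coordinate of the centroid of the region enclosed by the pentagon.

-83/105

Apply the shoelace (surveyor's) formula. First the cross-terms c_i = x_i·y_{i+1} − x_{i+1}·y_i:
  -5, -23, -23, -4, -15  ⇒  2A = -70, A = -35.
Then Σ (x_i + x_{i+1})·c_i = 166, so x̄ = 166 / (6·(-35)) = -83/105.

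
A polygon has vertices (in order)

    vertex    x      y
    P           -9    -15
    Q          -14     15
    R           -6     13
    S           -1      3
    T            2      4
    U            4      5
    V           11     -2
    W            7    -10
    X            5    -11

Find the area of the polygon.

409

Apply the shoelace (surveyor's) formula: 2A = Σ (x_i·y_{i+1} − x_{i+1}·y_i), indices taken mod 9.
Cross-terms: -345, -92, -5, -10, -6, -63, -96, -27, -174  ⇒  Σ = -818
Area = |Σ|/2 = 409.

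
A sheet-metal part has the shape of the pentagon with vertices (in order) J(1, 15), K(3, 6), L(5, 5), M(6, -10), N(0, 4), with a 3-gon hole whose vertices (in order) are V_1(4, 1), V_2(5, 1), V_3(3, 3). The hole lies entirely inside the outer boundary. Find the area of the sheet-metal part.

56

Outer boundary:
Σ = (-39) + (-15) + (-80) + (24) + (-4) = -114
Area = |Σ|/2 = 57.
Hole:
Apply the surveyor's formula: 2A = Σ (x_i·y_{i+1} − x_{i+1}·y_i), indices taken mod 3.
Σ = (-1) + (12) + (-9) = 2
Area = |Σ|/2 = 1.
Net area = 57 − 1 = 56.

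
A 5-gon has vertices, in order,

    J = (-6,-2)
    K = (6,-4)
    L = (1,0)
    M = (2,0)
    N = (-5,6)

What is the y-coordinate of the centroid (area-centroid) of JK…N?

Apply the shoelace formula. First the cross-terms c_i = x_i·y_{i+1} − x_{i+1}·y_i:
  36, 4, 0, 12, 46  ⇒  2A = 98, A = 49.
Then Σ (y_i + y_{i+1})·c_i = 24, so ȳ = 24 / (6·49) = 4/49.

4/49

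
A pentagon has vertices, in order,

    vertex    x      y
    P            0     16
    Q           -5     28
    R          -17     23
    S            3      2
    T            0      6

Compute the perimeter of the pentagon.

|PQ| = √((-5)² + (12)²) = √169 = 13
|QR| = √((-12)² + (-5)²) = √169 = 13
|RS| = √((20)² + (-21)²) = √841 = 29
|ST| = √((-3)² + (4)²) = √25 = 5
|TP| = √((0)² + (10)²) = √100 = 10
Perimeter = 13 + 13 + 29 + 5 + 10 = 70.

70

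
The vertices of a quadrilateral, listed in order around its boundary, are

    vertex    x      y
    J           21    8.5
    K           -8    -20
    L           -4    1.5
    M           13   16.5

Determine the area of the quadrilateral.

Apply the surveyor's formula: 2A = Σ (x_i·y_{i+1} − x_{i+1}·y_i), indices taken mod 4.
Σ = (-352) + (-92) + (-85.5) + (-236) = -765.5
Area = |Σ|/2 = 382.75.

382.75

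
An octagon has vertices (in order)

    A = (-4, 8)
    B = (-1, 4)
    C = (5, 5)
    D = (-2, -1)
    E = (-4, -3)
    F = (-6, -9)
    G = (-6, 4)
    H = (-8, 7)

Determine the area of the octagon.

66

Apply the shoelace formula: 2A = Σ (x_i·y_{i+1} − x_{i+1}·y_i), indices taken mod 8.
A→B: (-4)(4) − (-1)(8) = -8
B→C: (-1)(5) − (5)(4) = -25
C→D: (5)(-1) − (-2)(5) = 5
D→E: (-2)(-3) − (-4)(-1) = 2
E→F: (-4)(-9) − (-6)(-3) = 18
F→G: (-6)(4) − (-6)(-9) = -78
G→H: (-6)(7) − (-8)(4) = -10
H→A: (-8)(8) − (-4)(7) = -36
Σ = -132
Area = |Σ|/2 = 66.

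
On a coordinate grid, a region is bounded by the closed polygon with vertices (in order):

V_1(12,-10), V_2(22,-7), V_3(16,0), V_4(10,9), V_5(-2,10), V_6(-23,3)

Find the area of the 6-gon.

Apply Gauss's area formula: 2A = Σ (x_i·y_{i+1} − x_{i+1}·y_i), indices taken mod 6.
Σ = (136) + (112) + (144) + (118) + (224) + (194) = 928
Area = |Σ|/2 = 464.

464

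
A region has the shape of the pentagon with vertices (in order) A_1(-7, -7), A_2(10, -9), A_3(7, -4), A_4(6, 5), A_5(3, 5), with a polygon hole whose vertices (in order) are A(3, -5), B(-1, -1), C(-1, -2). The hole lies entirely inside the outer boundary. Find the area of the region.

Outer boundary:
Apply the shoelace (surveyor's) formula: 2A = Σ (x_i·y_{i+1} − x_{i+1}·y_i), indices taken mod 5.
Cross-terms: 133, 23, 59, 15, 14  ⇒  Σ = 244
Area = |Σ|/2 = 122.
Hole:
Apply Gauss's area formula: 2A = Σ (x_i·y_{i+1} − x_{i+1}·y_i), indices taken mod 3.
Cross-terms: -8, 1, 11  ⇒  Σ = 4
Area = |Σ|/2 = 2.
Net area = 122 − 2 = 120.

120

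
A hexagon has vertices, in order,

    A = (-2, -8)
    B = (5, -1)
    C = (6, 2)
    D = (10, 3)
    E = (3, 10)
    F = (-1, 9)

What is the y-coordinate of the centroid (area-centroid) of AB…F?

22/9

Apply Gauss's area formula. First the cross-terms c_i = x_i·y_{i+1} − x_{i+1}·y_i:
  42, 16, -2, 91, 37, 26  ⇒  2A = 210, A = 105.
Then Σ (y_i + y_{i+1})·c_i = 1540, so ȳ = 1540 / (6·105) = 22/9.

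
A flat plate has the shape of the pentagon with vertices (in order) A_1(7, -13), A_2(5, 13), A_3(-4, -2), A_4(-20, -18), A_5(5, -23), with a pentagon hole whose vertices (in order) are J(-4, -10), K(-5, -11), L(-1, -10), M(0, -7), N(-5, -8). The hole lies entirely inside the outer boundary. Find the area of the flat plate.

426.5

Outer boundary:
Apply the shoelace (surveyor's) formula: 2A = Σ (x_i·y_{i+1} − x_{i+1}·y_i), indices taken mod 5.
Cross-terms: 156, 42, 32, 550, 96  ⇒  Σ = 876
Area = |Σ|/2 = 438.
Hole:
Apply the surveyor's formula: 2A = Σ (x_i·y_{i+1} − x_{i+1}·y_i), indices taken mod 5.
Cross-terms: -6, 39, 7, -35, 18  ⇒  Σ = 23
Area = |Σ|/2 = 11.5.
Net area = 438 − 11.5 = 426.5.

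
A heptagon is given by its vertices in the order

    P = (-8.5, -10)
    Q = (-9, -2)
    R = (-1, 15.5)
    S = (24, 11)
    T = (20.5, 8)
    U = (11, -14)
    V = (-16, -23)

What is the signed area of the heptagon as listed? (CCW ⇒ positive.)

-759.25

Σ = (-73) + (-141.5) + (-383) + (-33.5) + (-375) + (-477) + (-35.5) = -1518.5
Signed area = Σ/2 = -759.25 (negative ⇒ clockwise traversal).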